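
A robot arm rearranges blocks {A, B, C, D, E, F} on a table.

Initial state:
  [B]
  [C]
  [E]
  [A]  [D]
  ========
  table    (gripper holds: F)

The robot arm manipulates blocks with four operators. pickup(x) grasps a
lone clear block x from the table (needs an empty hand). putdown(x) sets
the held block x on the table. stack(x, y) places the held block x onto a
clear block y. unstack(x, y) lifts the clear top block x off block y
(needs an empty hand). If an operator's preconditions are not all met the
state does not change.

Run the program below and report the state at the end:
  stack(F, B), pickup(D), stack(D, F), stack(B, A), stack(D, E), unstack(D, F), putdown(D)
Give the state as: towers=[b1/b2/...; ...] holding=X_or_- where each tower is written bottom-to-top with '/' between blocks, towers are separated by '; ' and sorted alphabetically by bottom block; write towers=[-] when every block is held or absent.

step 1 (stack(F, B)): towers=[A/E/C/B/F; D] holding=-
step 2 (pickup(D)): towers=[A/E/C/B/F] holding=D
step 3 (stack(D, F)): towers=[A/E/C/B/F/D] holding=-
step 4 (stack(B, A)) [no-op]: towers=[A/E/C/B/F/D] holding=-
step 5 (stack(D, E)) [no-op]: towers=[A/E/C/B/F/D] holding=-
step 6 (unstack(D, F)): towers=[A/E/C/B/F] holding=D
step 7 (putdown(D)): towers=[A/E/C/B/F; D] holding=-

towers=[A/E/C/B/F; D] holding=-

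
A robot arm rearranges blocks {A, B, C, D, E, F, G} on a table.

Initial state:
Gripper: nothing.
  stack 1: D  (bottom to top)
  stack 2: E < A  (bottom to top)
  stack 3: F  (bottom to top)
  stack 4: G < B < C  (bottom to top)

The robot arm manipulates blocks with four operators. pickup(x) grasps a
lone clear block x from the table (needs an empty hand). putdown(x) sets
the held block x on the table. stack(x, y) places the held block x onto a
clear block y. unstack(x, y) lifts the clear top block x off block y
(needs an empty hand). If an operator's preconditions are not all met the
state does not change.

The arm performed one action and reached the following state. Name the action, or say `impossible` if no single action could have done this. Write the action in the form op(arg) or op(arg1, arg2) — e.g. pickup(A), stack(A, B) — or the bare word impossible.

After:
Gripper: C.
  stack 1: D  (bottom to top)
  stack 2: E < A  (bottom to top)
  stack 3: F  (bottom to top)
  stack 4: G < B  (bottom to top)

target: towers=[D; E/A; F; G/B] holding=C
         pickup(F) → towers=[D; E/A; G/B/C] holding=F
         pickup(D) → towers=[E/A; F; G/B/C] holding=D
     unstack(A, E) → towers=[D; E; F; G/B/C] holding=A
     unstack(C, B) → towers=[D; E/A; F; G/B] holding=C  ← match

unstack(C, B)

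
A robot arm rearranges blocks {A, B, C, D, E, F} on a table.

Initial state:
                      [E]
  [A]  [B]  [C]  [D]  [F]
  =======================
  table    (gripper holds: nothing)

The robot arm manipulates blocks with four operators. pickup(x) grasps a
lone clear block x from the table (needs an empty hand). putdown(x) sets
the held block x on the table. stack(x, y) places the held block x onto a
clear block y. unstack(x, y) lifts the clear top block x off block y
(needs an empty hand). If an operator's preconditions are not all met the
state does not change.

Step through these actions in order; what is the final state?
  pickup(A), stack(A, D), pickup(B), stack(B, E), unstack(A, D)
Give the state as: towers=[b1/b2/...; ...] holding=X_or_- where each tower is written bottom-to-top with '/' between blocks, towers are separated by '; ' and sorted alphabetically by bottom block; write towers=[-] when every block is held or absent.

step 1 (pickup(A)): towers=[B; C; D; F/E] holding=A
step 2 (stack(A, D)): towers=[B; C; D/A; F/E] holding=-
step 3 (pickup(B)): towers=[C; D/A; F/E] holding=B
step 4 (stack(B, E)): towers=[C; D/A; F/E/B] holding=-
step 5 (unstack(A, D)): towers=[C; D; F/E/B] holding=A

towers=[C; D; F/E/B] holding=A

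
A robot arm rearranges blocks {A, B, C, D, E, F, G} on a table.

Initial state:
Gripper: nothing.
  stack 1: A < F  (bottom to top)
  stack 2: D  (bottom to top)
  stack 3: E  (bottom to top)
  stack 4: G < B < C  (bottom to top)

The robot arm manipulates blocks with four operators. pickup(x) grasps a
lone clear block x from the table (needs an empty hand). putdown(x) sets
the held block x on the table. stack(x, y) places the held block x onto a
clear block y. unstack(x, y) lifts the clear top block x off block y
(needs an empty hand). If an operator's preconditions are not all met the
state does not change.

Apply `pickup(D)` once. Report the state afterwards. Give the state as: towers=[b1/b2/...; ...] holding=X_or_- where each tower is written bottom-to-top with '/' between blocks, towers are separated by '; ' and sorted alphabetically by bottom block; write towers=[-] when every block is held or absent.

before: towers=[A/F; D; E; G/B/C] holding=-
pre[pickup(D)]: clear(D) yes, ontable(D) yes, handempty yes
all met → apply pickup(D)
after:  towers=[A/F; E; G/B/C] holding=D

towers=[A/F; E; G/B/C] holding=D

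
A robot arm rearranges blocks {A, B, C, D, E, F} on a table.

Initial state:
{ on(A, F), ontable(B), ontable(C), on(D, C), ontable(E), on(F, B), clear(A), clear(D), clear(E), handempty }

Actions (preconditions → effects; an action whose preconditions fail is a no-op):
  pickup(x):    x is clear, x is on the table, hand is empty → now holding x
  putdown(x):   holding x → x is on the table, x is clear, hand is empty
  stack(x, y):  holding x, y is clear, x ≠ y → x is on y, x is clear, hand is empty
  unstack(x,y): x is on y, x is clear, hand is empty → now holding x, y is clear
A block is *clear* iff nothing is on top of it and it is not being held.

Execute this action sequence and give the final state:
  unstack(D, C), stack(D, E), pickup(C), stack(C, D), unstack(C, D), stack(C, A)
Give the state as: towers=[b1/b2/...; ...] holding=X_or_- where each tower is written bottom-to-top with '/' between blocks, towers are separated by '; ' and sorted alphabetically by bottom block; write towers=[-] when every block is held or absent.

step 1 (unstack(D, C)): towers=[B/F/A; C; E] holding=D
step 2 (stack(D, E)): towers=[B/F/A; C; E/D] holding=-
step 3 (pickup(C)): towers=[B/F/A; E/D] holding=C
step 4 (stack(C, D)): towers=[B/F/A; E/D/C] holding=-
step 5 (unstack(C, D)): towers=[B/F/A; E/D] holding=C
step 6 (stack(C, A)): towers=[B/F/A/C; E/D] holding=-

towers=[B/F/A/C; E/D] holding=-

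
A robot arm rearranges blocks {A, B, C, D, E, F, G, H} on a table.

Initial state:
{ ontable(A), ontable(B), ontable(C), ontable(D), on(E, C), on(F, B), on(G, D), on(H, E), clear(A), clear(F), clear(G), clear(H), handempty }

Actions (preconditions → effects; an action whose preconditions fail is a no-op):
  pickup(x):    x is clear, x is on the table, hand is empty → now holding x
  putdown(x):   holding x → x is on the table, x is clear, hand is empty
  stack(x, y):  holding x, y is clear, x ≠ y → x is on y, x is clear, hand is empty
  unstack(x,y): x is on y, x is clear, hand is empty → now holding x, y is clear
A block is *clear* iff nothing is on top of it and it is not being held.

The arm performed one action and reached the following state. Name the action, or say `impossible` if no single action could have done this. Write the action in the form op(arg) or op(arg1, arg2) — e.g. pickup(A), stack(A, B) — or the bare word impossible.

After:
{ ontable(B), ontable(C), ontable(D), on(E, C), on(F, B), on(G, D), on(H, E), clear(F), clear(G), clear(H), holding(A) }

pickup(A)

target: towers=[B/F; C/E/H; D/G] holding=A
     unstack(G, D) → towers=[A; B/F; C/E/H; D] holding=G
         pickup(A) → towers=[B/F; C/E/H; D/G] holding=A  ← match
     unstack(H, E) → towers=[A; B/F; C/E; D/G] holding=H
     unstack(F, B) → towers=[A; B; C/E/H; D/G] holding=F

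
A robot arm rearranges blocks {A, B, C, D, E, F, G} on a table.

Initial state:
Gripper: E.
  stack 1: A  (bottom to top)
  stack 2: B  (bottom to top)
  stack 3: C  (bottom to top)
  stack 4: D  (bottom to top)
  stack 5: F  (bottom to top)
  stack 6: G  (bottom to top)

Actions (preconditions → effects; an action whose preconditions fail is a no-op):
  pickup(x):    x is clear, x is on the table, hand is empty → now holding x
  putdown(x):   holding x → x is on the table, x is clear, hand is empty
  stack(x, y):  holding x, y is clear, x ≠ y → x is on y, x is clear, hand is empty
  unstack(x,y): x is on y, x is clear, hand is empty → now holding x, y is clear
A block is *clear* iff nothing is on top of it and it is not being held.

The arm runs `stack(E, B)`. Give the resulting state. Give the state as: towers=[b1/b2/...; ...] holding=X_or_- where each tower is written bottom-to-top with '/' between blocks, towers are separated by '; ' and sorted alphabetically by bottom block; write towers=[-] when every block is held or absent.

before: towers=[A; B; C; D; F; G] holding=E
pre[stack(E, B)]: holding(E) ✓, clear(B) ✓, E≠B ✓
all met → apply stack(E, B)
after:  towers=[A; B/E; C; D; F; G] holding=-

towers=[A; B/E; C; D; F; G] holding=-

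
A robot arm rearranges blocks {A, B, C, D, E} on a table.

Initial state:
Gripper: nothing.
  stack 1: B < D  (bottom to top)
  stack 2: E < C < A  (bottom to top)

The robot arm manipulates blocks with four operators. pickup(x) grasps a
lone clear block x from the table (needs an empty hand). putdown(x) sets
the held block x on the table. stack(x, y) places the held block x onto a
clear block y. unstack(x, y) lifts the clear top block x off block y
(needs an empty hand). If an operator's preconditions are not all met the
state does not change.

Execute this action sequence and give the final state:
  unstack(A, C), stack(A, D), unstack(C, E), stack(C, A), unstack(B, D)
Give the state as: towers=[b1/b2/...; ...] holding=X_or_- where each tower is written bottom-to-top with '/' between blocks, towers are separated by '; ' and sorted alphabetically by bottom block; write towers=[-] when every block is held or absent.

step 1 (unstack(A, C)): towers=[B/D; E/C] holding=A
step 2 (stack(A, D)): towers=[B/D/A; E/C] holding=-
step 3 (unstack(C, E)): towers=[B/D/A; E] holding=C
step 4 (stack(C, A)): towers=[B/D/A/C; E] holding=-
step 5 (unstack(B, D)) [no-op]: towers=[B/D/A/C; E] holding=-

towers=[B/D/A/C; E] holding=-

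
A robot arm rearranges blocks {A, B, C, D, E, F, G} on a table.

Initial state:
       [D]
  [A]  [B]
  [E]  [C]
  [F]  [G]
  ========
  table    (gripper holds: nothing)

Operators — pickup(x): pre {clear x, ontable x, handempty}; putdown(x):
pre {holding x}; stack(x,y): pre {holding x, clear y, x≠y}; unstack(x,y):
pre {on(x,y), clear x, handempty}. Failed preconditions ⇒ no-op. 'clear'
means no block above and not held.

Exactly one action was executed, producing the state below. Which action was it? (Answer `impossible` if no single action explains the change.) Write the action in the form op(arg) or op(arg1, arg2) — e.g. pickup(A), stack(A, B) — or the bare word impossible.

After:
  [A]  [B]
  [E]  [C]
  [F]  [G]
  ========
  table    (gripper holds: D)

target: towers=[F/E/A; G/C/B] holding=D
     unstack(D, B) → towers=[F/E/A; G/C/B] holding=D  ← match
     unstack(A, E) → towers=[F/E; G/C/B/D] holding=A

unstack(D, B)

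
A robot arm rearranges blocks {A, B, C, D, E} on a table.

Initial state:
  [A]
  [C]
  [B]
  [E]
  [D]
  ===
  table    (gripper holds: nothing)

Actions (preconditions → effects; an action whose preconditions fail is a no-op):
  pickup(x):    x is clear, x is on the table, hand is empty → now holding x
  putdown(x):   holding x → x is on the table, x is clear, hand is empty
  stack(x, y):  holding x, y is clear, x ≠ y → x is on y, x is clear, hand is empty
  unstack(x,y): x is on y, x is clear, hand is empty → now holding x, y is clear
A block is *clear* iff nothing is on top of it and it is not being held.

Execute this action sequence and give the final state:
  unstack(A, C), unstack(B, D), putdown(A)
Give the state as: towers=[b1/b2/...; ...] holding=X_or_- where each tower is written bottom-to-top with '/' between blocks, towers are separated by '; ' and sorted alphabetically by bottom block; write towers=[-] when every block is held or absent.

step 1 (unstack(A, C)): towers=[D/E/B/C] holding=A
step 2 (unstack(B, D)) [no-op]: towers=[D/E/B/C] holding=A
step 3 (putdown(A)): towers=[A; D/E/B/C] holding=-

towers=[A; D/E/B/C] holding=-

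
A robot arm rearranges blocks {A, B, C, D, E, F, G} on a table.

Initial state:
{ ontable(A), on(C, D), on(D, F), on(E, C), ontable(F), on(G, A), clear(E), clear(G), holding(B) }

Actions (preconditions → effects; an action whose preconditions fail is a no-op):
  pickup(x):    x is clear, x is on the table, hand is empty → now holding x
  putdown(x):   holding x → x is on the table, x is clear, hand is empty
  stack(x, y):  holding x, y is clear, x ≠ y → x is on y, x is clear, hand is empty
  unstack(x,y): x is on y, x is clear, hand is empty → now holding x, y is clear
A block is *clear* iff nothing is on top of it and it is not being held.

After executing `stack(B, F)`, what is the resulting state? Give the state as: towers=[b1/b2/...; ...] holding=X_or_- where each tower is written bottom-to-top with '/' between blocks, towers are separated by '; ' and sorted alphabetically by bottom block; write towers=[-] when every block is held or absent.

towers=[A/G; F/D/C/E] holding=B

before: towers=[A/G; F/D/C/E] holding=B
pre[stack(B, F)]: holding(B) ok, clear(F) fail, B≠F ok
clear(F) unmet → stack(B, F) is a no-op
after:  towers=[A/G; F/D/C/E] holding=B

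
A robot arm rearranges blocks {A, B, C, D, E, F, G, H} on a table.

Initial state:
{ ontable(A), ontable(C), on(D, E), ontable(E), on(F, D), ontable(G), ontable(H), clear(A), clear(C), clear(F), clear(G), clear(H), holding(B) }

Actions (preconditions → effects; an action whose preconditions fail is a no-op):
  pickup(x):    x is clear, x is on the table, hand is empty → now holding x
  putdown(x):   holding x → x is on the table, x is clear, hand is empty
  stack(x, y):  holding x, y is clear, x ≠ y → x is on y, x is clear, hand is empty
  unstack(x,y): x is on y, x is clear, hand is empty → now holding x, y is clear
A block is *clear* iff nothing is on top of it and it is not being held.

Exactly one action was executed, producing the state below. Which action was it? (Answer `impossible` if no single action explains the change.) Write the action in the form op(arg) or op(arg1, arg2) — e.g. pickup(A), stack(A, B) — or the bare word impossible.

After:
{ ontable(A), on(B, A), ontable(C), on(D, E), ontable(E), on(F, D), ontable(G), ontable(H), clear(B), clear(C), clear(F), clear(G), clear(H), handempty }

target: towers=[A/B; C; E/D/F; G; H] holding=-
        putdown(B) → towers=[A; B; C; E/D/F; G; H] holding=-
       stack(B, G) → towers=[A; C; E/D/F; G/B; H] holding=-
       stack(B, A) → towers=[A/B; C; E/D/F; G; H] holding=-  ← match
       stack(B, H) → towers=[A; C; E/D/F; G; H/B] holding=-
       stack(B, F) → towers=[A; C; E/D/F/B; G; H] holding=-
       stack(B, C) → towers=[A; C/B; E/D/F; G; H] holding=-

stack(B, A)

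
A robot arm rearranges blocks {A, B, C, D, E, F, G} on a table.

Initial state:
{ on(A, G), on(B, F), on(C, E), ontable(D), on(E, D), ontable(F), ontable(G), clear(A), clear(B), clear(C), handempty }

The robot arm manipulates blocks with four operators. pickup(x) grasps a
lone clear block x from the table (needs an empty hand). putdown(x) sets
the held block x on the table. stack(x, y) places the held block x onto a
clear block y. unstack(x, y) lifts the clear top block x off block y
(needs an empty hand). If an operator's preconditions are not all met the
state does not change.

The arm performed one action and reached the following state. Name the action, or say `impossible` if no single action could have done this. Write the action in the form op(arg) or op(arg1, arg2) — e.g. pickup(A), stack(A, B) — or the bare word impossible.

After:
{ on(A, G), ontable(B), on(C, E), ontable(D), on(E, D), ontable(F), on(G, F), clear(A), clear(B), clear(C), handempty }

impossible

target: towers=[B; D/E/C; F/G/A] holding=-
     unstack(B, F) → towers=[D/E/C; F; G/A] holding=B
     unstack(A, G) → towers=[D/E/C; F/B; G] holding=A
     unstack(C, E) → towers=[D/E; F/B; G/A] holding=C
none of the 3 applicable actions match → impossible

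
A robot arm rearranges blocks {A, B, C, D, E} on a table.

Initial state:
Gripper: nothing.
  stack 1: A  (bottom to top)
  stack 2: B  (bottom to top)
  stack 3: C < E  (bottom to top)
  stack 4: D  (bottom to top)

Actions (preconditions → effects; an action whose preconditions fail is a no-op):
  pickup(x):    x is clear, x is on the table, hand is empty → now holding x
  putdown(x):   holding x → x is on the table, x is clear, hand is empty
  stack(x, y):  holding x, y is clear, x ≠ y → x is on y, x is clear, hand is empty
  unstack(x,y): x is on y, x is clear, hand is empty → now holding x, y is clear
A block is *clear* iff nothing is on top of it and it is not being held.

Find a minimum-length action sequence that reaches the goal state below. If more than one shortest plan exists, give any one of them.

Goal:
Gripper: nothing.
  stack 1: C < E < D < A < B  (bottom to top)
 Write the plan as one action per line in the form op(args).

pickup(D)
stack(D, E)
pickup(A)
stack(A, D)
pickup(B)
stack(B, A)

step 1 (pickup(D)): towers=[A; B; C/E] holding=D
step 2 (stack(D, E)): towers=[A; B; C/E/D] holding=-
step 3 (pickup(A)): towers=[B; C/E/D] holding=A
step 4 (stack(A, D)): towers=[B; C/E/D/A] holding=-
step 5 (pickup(B)): towers=[C/E/D/A] holding=B
step 6 (stack(B, A)): towers=[C/E/D/A/B] holding=-
goal check: towers=[C/E/D/A/B] holding=- — reached (length 6, optimal by BFS)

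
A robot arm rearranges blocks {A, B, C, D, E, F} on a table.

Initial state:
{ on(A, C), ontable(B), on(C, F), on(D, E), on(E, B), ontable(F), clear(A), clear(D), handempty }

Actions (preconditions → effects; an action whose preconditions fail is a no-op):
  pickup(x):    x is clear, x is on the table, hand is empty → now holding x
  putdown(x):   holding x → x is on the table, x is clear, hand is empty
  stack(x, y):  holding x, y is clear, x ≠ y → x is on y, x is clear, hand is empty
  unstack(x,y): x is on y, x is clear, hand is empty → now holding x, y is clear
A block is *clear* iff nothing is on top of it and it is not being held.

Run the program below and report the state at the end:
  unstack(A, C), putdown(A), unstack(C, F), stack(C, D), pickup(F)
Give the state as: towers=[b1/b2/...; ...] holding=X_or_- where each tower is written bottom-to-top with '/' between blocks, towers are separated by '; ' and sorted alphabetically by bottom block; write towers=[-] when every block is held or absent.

towers=[A; B/E/D/C] holding=F

step 1 (unstack(A, C)): towers=[B/E/D; F/C] holding=A
step 2 (putdown(A)): towers=[A; B/E/D; F/C] holding=-
step 3 (unstack(C, F)): towers=[A; B/E/D; F] holding=C
step 4 (stack(C, D)): towers=[A; B/E/D/C; F] holding=-
step 5 (pickup(F)): towers=[A; B/E/D/C] holding=F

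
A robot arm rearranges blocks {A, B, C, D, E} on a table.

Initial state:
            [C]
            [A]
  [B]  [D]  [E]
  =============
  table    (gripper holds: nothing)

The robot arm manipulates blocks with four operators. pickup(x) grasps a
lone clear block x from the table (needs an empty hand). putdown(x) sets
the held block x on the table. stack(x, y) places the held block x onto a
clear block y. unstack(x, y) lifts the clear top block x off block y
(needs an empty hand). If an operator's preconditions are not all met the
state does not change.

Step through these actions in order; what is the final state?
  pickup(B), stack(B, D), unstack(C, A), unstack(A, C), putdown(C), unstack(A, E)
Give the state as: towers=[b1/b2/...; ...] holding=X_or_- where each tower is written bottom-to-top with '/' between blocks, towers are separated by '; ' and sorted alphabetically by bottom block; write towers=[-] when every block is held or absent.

towers=[C; D/B; E] holding=A

step 1 (pickup(B)): towers=[D; E/A/C] holding=B
step 2 (stack(B, D)): towers=[D/B; E/A/C] holding=-
step 3 (unstack(C, A)): towers=[D/B; E/A] holding=C
step 4 (unstack(A, C)) [no-op]: towers=[D/B; E/A] holding=C
step 5 (putdown(C)): towers=[C; D/B; E/A] holding=-
step 6 (unstack(A, E)): towers=[C; D/B; E] holding=A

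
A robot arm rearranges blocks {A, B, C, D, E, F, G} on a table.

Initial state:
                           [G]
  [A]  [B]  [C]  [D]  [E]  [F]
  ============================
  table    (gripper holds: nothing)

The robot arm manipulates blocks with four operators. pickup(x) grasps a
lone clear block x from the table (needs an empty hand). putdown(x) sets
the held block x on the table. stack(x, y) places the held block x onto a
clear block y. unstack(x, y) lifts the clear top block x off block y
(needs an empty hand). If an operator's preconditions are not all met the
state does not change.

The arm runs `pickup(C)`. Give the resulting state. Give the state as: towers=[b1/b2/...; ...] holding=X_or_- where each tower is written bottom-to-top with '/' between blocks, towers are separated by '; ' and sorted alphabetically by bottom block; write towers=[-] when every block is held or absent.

towers=[A; B; D; E; F/G] holding=C

before: towers=[A; B; C; D; E; F/G] holding=-
pre[pickup(C)]: clear(C) ✓, ontable(C) ✓, handempty ✓
all met → apply pickup(C)
after:  towers=[A; B; D; E; F/G] holding=C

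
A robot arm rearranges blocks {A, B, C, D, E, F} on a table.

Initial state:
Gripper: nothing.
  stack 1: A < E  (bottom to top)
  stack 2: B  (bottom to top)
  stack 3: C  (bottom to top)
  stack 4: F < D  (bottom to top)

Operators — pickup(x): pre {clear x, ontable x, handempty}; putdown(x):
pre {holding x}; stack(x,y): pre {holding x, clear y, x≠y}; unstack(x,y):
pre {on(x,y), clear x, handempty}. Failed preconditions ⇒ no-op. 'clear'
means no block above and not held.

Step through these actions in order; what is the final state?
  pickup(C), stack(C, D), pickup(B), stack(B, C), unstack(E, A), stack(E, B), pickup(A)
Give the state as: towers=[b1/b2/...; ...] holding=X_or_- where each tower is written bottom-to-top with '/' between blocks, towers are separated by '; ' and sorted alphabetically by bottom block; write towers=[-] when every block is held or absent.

step 1 (pickup(C)): towers=[A/E; B; F/D] holding=C
step 2 (stack(C, D)): towers=[A/E; B; F/D/C] holding=-
step 3 (pickup(B)): towers=[A/E; F/D/C] holding=B
step 4 (stack(B, C)): towers=[A/E; F/D/C/B] holding=-
step 5 (unstack(E, A)): towers=[A; F/D/C/B] holding=E
step 6 (stack(E, B)): towers=[A; F/D/C/B/E] holding=-
step 7 (pickup(A)): towers=[F/D/C/B/E] holding=A

towers=[F/D/C/B/E] holding=A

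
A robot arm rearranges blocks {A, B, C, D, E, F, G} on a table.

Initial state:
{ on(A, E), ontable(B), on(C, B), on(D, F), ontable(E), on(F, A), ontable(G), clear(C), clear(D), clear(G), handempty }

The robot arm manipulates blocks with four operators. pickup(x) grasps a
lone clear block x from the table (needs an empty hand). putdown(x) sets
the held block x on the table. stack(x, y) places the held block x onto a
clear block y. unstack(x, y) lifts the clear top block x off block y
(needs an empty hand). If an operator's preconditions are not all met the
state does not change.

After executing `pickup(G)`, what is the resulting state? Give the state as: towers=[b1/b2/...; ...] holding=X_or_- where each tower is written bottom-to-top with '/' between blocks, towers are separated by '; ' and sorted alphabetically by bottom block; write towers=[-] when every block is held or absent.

before: towers=[B/C; E/A/F/D; G] holding=-
pre[pickup(G)]: clear(G) ok, ontable(G) ok, handempty ok
all met → apply pickup(G)
after:  towers=[B/C; E/A/F/D] holding=G

towers=[B/C; E/A/F/D] holding=G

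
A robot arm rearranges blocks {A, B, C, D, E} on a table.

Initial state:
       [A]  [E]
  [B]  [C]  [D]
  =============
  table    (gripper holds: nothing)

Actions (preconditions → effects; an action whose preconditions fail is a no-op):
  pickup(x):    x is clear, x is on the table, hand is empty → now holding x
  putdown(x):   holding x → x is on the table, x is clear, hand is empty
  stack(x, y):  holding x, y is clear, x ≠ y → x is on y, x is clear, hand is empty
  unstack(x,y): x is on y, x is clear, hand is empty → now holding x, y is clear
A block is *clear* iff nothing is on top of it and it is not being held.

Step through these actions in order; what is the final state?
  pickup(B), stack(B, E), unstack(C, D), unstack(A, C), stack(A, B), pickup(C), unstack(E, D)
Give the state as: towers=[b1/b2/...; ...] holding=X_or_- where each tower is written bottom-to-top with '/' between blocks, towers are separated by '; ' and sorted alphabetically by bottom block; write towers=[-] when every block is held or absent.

step 1 (pickup(B)): towers=[C/A; D/E] holding=B
step 2 (stack(B, E)): towers=[C/A; D/E/B] holding=-
step 3 (unstack(C, D)) [no-op]: towers=[C/A; D/E/B] holding=-
step 4 (unstack(A, C)): towers=[C; D/E/B] holding=A
step 5 (stack(A, B)): towers=[C; D/E/B/A] holding=-
step 6 (pickup(C)): towers=[D/E/B/A] holding=C
step 7 (unstack(E, D)) [no-op]: towers=[D/E/B/A] holding=C

towers=[D/E/B/A] holding=C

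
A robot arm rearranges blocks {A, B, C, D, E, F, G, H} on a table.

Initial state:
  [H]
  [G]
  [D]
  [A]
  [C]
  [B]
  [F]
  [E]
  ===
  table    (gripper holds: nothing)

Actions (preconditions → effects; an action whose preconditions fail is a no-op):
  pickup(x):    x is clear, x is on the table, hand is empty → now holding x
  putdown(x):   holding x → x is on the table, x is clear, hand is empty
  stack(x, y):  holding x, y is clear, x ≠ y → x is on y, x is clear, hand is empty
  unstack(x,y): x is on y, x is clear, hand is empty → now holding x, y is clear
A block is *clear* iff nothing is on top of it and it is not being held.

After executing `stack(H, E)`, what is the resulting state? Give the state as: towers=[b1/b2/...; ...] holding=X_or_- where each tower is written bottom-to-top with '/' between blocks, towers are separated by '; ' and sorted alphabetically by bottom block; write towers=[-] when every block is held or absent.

towers=[E/F/B/C/A/D/G/H] holding=-

before: towers=[E/F/B/C/A/D/G/H] holding=-
pre[stack(H, E)]: holding(H) no, clear(E) no, H≠E yes
holding(H), clear(E) unmet → stack(H, E) is a no-op
after:  towers=[E/F/B/C/A/D/G/H] holding=-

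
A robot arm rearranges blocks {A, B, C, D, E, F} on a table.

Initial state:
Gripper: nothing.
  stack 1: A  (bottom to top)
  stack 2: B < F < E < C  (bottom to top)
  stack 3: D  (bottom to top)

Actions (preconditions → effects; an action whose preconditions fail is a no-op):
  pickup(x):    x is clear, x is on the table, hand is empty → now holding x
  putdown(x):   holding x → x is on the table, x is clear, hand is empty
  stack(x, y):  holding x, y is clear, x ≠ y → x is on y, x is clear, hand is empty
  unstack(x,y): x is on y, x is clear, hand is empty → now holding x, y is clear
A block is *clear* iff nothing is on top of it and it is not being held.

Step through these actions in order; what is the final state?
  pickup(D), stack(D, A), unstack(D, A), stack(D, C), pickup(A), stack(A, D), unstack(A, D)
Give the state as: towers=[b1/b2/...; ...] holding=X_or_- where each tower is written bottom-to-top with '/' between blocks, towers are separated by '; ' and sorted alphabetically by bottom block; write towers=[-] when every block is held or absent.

step 1 (pickup(D)): towers=[A; B/F/E/C] holding=D
step 2 (stack(D, A)): towers=[A/D; B/F/E/C] holding=-
step 3 (unstack(D, A)): towers=[A; B/F/E/C] holding=D
step 4 (stack(D, C)): towers=[A; B/F/E/C/D] holding=-
step 5 (pickup(A)): towers=[B/F/E/C/D] holding=A
step 6 (stack(A, D)): towers=[B/F/E/C/D/A] holding=-
step 7 (unstack(A, D)): towers=[B/F/E/C/D] holding=A

towers=[B/F/E/C/D] holding=A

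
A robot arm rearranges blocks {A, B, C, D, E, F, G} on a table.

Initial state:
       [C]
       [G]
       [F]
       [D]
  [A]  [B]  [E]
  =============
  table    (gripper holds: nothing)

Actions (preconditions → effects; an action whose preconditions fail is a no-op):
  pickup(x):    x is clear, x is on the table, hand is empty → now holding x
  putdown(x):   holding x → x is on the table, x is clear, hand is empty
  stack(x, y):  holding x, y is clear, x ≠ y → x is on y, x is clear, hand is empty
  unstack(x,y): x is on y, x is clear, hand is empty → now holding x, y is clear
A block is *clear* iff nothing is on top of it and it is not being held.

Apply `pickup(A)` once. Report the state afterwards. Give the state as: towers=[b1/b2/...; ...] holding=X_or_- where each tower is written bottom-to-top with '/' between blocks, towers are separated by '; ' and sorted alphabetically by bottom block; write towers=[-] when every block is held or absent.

towers=[B/D/F/G/C; E] holding=A

before: towers=[A; B/D/F/G/C; E] holding=-
pre[pickup(A)]: clear(A) ✓, ontable(A) ✓, handempty ✓
all met → apply pickup(A)
after:  towers=[B/D/F/G/C; E] holding=A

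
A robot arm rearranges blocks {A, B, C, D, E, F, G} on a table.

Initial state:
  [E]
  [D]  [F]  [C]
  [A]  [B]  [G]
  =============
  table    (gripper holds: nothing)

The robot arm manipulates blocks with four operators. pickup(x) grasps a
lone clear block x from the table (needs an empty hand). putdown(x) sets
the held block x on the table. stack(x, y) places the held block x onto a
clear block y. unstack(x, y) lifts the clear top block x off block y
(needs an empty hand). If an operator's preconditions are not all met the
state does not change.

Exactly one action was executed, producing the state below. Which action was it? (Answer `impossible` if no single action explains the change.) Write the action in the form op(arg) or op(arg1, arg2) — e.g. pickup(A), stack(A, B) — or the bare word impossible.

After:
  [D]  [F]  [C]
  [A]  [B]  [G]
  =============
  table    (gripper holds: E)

unstack(E, D)

target: towers=[A/D; B/F; G/C] holding=E
     unstack(F, B) → towers=[A/D/E; B; G/C] holding=F
     unstack(E, D) → towers=[A/D; B/F; G/C] holding=E  ← match
     unstack(C, G) → towers=[A/D/E; B/F; G] holding=C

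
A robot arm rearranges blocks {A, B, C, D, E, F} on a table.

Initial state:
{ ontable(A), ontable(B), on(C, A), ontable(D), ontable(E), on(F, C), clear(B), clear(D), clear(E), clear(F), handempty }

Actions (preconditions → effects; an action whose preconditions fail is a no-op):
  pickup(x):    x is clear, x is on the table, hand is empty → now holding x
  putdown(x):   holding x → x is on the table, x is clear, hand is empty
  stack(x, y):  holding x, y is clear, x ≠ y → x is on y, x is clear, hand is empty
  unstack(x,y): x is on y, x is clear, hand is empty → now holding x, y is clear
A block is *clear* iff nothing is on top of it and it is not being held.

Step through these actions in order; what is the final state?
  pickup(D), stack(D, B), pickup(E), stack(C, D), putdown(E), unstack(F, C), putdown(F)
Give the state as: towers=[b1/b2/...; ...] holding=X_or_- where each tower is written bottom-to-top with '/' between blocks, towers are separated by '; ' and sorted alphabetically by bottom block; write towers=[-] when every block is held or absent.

step 1 (pickup(D)): towers=[A/C/F; B; E] holding=D
step 2 (stack(D, B)): towers=[A/C/F; B/D; E] holding=-
step 3 (pickup(E)): towers=[A/C/F; B/D] holding=E
step 4 (stack(C, D)) [no-op]: towers=[A/C/F; B/D] holding=E
step 5 (putdown(E)): towers=[A/C/F; B/D; E] holding=-
step 6 (unstack(F, C)): towers=[A/C; B/D; E] holding=F
step 7 (putdown(F)): towers=[A/C; B/D; E; F] holding=-

towers=[A/C; B/D; E; F] holding=-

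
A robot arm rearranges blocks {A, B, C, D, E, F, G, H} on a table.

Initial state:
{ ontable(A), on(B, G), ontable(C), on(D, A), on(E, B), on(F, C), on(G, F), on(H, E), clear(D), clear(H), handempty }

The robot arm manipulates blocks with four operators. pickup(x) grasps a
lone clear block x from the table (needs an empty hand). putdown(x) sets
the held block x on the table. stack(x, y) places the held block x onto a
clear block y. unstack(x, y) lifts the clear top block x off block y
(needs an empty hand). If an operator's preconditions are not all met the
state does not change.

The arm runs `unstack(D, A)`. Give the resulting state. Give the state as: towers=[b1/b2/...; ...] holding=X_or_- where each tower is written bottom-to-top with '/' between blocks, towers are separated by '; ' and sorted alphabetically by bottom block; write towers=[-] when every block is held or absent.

towers=[A; C/F/G/B/E/H] holding=D

before: towers=[A/D; C/F/G/B/E/H] holding=-
pre[unstack(D, A)]: on(D,A) ✓, clear(D) ✓, handempty ✓
all met → apply unstack(D, A)
after:  towers=[A; C/F/G/B/E/H] holding=D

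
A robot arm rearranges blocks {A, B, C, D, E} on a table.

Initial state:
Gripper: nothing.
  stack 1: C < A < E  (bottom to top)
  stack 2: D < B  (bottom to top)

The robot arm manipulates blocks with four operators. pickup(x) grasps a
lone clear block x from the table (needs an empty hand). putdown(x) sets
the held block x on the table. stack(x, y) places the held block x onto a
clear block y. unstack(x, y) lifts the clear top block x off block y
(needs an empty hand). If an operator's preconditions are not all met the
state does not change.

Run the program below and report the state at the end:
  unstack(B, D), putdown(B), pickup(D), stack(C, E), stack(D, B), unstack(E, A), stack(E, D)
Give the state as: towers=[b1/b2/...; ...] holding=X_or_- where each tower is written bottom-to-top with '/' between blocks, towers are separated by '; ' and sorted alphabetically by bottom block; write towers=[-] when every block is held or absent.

towers=[B/D/E; C/A] holding=-

step 1 (unstack(B, D)): towers=[C/A/E; D] holding=B
step 2 (putdown(B)): towers=[B; C/A/E; D] holding=-
step 3 (pickup(D)): towers=[B; C/A/E] holding=D
step 4 (stack(C, E)) [no-op]: towers=[B; C/A/E] holding=D
step 5 (stack(D, B)): towers=[B/D; C/A/E] holding=-
step 6 (unstack(E, A)): towers=[B/D; C/A] holding=E
step 7 (stack(E, D)): towers=[B/D/E; C/A] holding=-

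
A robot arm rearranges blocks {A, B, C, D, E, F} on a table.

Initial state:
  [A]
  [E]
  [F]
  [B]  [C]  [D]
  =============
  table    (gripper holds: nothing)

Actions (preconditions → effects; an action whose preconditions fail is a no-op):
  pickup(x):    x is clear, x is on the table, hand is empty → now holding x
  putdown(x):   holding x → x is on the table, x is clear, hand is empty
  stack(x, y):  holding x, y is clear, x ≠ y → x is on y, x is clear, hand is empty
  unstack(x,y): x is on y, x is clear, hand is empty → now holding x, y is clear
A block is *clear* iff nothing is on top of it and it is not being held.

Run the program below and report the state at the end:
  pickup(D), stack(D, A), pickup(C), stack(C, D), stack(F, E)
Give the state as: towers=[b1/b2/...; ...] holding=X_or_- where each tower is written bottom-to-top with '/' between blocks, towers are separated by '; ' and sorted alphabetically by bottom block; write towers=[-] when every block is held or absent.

towers=[B/F/E/A/D/C] holding=-

step 1 (pickup(D)): towers=[B/F/E/A; C] holding=D
step 2 (stack(D, A)): towers=[B/F/E/A/D; C] holding=-
step 3 (pickup(C)): towers=[B/F/E/A/D] holding=C
step 4 (stack(C, D)): towers=[B/F/E/A/D/C] holding=-
step 5 (stack(F, E)) [no-op]: towers=[B/F/E/A/D/C] holding=-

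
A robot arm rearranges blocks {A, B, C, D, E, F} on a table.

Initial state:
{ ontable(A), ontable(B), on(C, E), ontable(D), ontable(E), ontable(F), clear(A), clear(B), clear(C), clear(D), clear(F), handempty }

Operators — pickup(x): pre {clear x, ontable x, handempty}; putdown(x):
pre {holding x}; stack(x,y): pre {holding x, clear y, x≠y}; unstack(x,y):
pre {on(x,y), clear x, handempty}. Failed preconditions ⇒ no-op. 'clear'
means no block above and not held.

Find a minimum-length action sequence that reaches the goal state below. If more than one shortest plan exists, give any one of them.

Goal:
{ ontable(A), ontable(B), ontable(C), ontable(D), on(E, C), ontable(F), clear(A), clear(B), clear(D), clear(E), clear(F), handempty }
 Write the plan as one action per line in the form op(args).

step 1 (unstack(C, E)): towers=[A; B; D; E; F] holding=C
step 2 (putdown(C)): towers=[A; B; C; D; E; F] holding=-
step 3 (pickup(E)): towers=[A; B; C; D; F] holding=E
step 4 (stack(E, C)): towers=[A; B; C/E; D; F] holding=-
goal check: towers=[A; B; C/E; D; F] holding=- — reached (length 4, optimal by BFS)

unstack(C, E)
putdown(C)
pickup(E)
stack(E, C)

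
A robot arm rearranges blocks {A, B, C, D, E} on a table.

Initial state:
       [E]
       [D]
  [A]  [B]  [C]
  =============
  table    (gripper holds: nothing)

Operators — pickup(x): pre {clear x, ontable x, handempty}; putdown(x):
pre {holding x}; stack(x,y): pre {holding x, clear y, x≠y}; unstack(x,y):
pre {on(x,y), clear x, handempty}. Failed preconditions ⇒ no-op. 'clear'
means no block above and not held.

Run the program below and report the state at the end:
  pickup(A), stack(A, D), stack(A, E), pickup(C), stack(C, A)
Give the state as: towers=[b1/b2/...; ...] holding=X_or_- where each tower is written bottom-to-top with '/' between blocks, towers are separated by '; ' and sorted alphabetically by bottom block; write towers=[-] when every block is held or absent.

towers=[B/D/E/A/C] holding=-

step 1 (pickup(A)): towers=[B/D/E; C] holding=A
step 2 (stack(A, D)) [no-op]: towers=[B/D/E; C] holding=A
step 3 (stack(A, E)): towers=[B/D/E/A; C] holding=-
step 4 (pickup(C)): towers=[B/D/E/A] holding=C
step 5 (stack(C, A)): towers=[B/D/E/A/C] holding=-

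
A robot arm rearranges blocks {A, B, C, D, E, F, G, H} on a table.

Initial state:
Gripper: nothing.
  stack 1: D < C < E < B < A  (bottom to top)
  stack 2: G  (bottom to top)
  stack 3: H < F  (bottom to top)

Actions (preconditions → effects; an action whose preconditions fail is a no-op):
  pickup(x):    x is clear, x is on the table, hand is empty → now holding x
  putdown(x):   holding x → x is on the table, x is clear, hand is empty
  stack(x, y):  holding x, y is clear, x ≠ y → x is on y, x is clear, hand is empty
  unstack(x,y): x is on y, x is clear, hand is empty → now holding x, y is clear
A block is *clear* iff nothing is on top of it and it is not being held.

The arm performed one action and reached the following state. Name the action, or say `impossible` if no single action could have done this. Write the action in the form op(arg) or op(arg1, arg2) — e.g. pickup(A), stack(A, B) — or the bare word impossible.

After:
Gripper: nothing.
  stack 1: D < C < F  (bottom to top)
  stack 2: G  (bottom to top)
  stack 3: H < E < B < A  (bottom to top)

target: towers=[D/C/F; G; H/E/B/A] holding=-
         pickup(G) → towers=[D/C/E/B/A; H/F] holding=G
     unstack(A, B) → towers=[D/C/E/B; G; H/F] holding=A
     unstack(F, H) → towers=[D/C/E/B/A; G; H] holding=F
none of the 3 applicable actions match → impossible

impossible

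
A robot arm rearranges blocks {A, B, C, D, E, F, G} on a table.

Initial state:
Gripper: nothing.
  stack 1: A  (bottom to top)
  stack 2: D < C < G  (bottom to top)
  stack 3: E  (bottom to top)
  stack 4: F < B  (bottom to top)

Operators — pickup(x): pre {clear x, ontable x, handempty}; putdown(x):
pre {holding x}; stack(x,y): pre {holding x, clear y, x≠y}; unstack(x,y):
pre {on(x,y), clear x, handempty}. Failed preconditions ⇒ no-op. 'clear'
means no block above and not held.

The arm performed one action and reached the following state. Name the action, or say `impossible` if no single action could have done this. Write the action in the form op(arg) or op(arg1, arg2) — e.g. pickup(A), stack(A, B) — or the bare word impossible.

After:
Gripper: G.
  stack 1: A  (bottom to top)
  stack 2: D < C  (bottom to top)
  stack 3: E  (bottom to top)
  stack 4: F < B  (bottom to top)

target: towers=[A; D/C; E; F/B] holding=G
     unstack(B, F) → towers=[A; D/C/G; E; F] holding=B
     unstack(G, C) → towers=[A; D/C; E; F/B] holding=G  ← match
         pickup(A) → towers=[D/C/G; E; F/B] holding=A
         pickup(E) → towers=[A; D/C/G; F/B] holding=E

unstack(G, C)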